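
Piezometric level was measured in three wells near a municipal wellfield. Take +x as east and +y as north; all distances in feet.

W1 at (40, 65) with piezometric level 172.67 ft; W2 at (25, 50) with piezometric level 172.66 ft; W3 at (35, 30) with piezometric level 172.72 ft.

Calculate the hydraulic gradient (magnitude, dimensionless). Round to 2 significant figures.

0.0030

With h = a·x + b·y + c and W1 as origin, the differences give:
  (-15)·a + (-15)·b = -0.01
  (-5)·a + (-35)·b = +0.05
Eliminate b (×(-35) and ×(-15), subtract): 450·a = 1.100 → a = ∂h/∂x = +0.002444
Back-substitute: b = ∂h/∂y = -0.001778.
|∇h| = √(0.002444² + -0.001778²) = 0.003022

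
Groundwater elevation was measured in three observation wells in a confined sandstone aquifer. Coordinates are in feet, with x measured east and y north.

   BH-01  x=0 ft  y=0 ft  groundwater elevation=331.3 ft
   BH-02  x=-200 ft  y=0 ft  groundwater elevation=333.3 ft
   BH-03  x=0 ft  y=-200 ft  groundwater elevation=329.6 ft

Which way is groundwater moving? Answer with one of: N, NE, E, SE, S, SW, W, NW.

∂h/∂x = (333.3 − 331.3) / (-200 − 0) = -0.01000
∂h/∂y = (329.6 − 331.3) / (-200 − 0) = +0.008500
Flow = −∇h = (+0.01000 east, -0.008500 north), which points southeast.

SE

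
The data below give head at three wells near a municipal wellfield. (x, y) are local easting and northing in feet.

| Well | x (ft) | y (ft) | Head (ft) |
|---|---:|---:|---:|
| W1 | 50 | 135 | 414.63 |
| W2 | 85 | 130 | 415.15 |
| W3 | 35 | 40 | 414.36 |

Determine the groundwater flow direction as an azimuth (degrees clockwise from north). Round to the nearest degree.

Differences from W1: to W2 (Δx, Δy, Δh) = (35, -5, +0.52); to W3 = (-15, -95, -0.27).
Solve a·Δx + b·Δy = Δh: det = 35·(-95) − (-15)·(-5) = -3400.
∂h/∂x = [(+0.52)·(-95) − (-0.27)·(-5)] / -3400 = +0.01493
∂h/∂y = [35·(-0.27) − (-15)·(+0.52)] / -3400 = +0.0004853
Flow direction (−∇h) has components (-0.01493 E, -0.0004853 N).
Azimuth = atan2(E, N) = atan2(-0.01493, -0.0004853) = 268.1° ≈ 268°.

268°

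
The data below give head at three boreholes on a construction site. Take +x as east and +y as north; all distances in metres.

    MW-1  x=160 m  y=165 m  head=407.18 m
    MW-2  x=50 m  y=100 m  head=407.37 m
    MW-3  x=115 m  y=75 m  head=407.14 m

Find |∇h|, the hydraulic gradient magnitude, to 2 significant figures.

Three-point gradient (reference MW-1): Δ to MW-2 = (-110, -65, +0.19), Δ to MW-3 = (-45, -90, -0.04).
∂h/∂x = -0.002824, ∂h/∂y = +0.001857 (det = 6975).
|∇h| = √(-0.002824² + 0.001857²) = 0.00338

0.0034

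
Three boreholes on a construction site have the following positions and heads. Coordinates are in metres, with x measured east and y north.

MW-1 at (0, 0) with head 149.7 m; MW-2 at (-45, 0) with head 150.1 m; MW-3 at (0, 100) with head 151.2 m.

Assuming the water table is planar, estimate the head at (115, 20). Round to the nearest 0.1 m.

149.0 m

∂h/∂x = (150.1 − 149.7) / (-45 − 0) = -0.008889
∂h/∂y = (151.2 − 149.7) / (100 − 0) = +0.01500
h(115, 20) = 149.7 + (-0.008889)·(115) + (+0.01500)·(20) = 149.7 -1.022 +0.300 = 148.978 m.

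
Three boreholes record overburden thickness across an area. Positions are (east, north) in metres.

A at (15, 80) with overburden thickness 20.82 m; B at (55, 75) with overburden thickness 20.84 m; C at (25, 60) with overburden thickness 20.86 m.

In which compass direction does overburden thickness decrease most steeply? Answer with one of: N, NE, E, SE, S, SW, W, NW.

With d = a·x + b·y + c and A as origin, the differences give:
  40·a + (-5)·b = +0.02
  10·a + (-20)·b = +0.04
Eliminate b (×(-20) and ×(-5), subtract): -750·a = -0.200 → a = ∂d/∂x = +0.0002667
Back-substitute: b = ∂d/∂y = -0.001867.
Steepest decrease is along −∇f = (-0.0002667 E, +0.001867 N) → north.

N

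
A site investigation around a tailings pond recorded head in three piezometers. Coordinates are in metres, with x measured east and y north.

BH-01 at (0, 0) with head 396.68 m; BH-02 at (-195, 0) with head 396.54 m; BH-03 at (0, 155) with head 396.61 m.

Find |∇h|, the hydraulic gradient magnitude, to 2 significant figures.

∂h/∂x = (396.54 − 396.68) / (-195 − 0) = +0.0007179
∂h/∂y = (396.61 − 396.68) / (155 − 0) = -0.0004516
|∇h| = √(0.0007179² + -0.0004516²) = 0.0008481

0.00085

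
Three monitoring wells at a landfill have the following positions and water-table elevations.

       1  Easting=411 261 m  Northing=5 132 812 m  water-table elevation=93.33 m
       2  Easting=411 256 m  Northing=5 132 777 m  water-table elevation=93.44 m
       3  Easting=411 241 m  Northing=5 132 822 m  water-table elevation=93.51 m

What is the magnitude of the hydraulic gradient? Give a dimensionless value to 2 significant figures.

Taking 1 as reference: 2−1 = (-5, -35, +0.11); 3−1 = (-20, 10, +0.18).
Solve a·Δx + b·Δy = Δh: det = (-5)·10 − (-20)·(-35) = -750.
∂h/∂x = [(+0.11)·10 − (+0.18)·(-35)] / -750 = -0.009867
∂h/∂y = [(-5)·(+0.18) − (-20)·(+0.11)] / -750 = -0.001733
|∇h| = √(-0.009867² + -0.001733²) = 0.01002

0.010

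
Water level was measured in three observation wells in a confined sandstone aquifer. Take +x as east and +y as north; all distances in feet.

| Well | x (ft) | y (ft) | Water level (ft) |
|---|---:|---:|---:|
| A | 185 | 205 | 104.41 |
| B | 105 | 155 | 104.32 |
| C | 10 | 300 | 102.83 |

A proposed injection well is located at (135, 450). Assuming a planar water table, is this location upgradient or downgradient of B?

downgradient

Three-point gradient (reference A): Δ to B = (-80, -50, -0.09), Δ to C = (-175, 95, -1.58).
∂h/∂x = +0.005355, ∂h/∂y = -0.006768 (det = -16350).
Head at (135, 450) = 104.41 + (+0.005355)·(-50) + (-0.006768)·(245) = 102.48 ft.
That is lower than the 104.32 ft at B, so the point is downgradient.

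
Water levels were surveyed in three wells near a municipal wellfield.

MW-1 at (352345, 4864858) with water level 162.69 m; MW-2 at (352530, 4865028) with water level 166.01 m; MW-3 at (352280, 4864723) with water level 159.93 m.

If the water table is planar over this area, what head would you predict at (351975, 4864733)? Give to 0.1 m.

Three-point gradient (reference MW-1): Δ to MW-2 = (185, 170, +3.32), Δ to MW-3 = (-65, -135, -2.76).
∂h/∂x = -0.001508, ∂h/∂y = +0.02117 (det = -13925).
h(351975, 4864733) = 162.69 + (-0.001508)·(-370) + (+0.02117)·(-125) = 162.69 +0.558 -2.646 = 160.602 m.

160.6 m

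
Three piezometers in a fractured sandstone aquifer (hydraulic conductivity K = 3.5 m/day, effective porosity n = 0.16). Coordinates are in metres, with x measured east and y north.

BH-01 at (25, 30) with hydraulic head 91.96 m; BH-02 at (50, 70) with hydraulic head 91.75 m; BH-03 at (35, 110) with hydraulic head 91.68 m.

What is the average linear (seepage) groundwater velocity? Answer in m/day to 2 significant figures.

0.10 m/day

Three-point gradient (reference BH-01): Δ to BH-02 = (25, 40, -0.21), Δ to BH-03 = (10, 80, -0.28).
∂h/∂x = -0.003500, ∂h/∂y = -0.003062 (det = 1600).
|∇h| = √(-0.003500² + -0.003062²) = 0.00465
Seepage velocity v = K·i/n = 3.5 × 0.00465 / 0.16 = 0.1017 m/day.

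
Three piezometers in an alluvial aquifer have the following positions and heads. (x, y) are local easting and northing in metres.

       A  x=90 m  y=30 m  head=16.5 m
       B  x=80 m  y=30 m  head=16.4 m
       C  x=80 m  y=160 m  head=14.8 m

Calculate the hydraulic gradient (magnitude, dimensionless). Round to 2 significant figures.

With h = a·x + b·y + c and A as origin, the differences give:
  (-10)·a + 0·b = -0.1
  (-10)·a + 130·b = -1.7
Eliminate b (×130 and ×0, subtract): -1300·a = -13.00 → a = ∂h/∂x = +0.01000
Back-substitute: b = ∂h/∂y = -0.01231.
|∇h| = √(0.01000² + -0.01231²) = 0.01586

0.016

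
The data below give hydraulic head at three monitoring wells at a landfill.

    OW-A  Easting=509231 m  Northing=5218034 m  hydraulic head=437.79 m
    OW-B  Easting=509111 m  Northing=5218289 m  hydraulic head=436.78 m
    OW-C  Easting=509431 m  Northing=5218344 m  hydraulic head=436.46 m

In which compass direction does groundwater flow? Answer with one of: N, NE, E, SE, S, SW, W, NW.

N

With h = a·x + b·y + c and OW-A as origin, the differences give:
  (-120)·a + 255·b = -1.01
  200·a + 310·b = -1.33
Eliminate b (×310 and ×255, subtract): -88200·a = 26.050 → a = ∂h/∂x = -0.0002954
Back-substitute: b = ∂h/∂y = -0.004100.
Flow = −∇h = (+0.0002954 east, +0.004100 north), which points north.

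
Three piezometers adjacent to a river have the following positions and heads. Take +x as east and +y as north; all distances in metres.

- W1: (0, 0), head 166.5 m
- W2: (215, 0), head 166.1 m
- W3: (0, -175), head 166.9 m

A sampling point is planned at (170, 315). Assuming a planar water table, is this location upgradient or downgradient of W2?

downgradient

∂h/∂x = (166.1 − 166.5) / (215 − 0) = -0.001860
∂h/∂y = (166.9 − 166.5) / (-175 − 0) = -0.002286
Head at (170, 315) = 166.5 + (-0.001860)·(170) + (-0.002286)·(315) = 165.46 m.
That is lower than the 166.1 m at W2, so the point is downgradient.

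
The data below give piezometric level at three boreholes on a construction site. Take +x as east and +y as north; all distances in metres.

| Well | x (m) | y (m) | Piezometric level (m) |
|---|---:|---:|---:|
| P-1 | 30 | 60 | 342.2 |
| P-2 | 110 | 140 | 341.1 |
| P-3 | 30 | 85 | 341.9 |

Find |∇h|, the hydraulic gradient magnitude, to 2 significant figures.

With h = a·x + b·y + c and P-1 as origin, the differences give:
  80·a + 80·b = -1.1
  0·a + 25·b = -0.3
Eliminate b (×25 and ×80, subtract): 2000·a = -3.50 → a = ∂h/∂x = -0.001750
Back-substitute: b = ∂h/∂y = -0.01200.
|∇h| = √(-0.001750² + -0.01200²) = 0.01213

0.012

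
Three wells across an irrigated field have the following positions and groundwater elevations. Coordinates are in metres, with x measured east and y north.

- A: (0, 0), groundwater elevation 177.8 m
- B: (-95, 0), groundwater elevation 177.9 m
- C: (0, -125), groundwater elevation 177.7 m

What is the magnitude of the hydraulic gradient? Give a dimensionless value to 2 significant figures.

0.0013

∂h/∂x = (177.9 − 177.8) / (-95 − 0) = -0.001053
∂h/∂y = (177.7 − 177.8) / (-125 − 0) = +0.0008000
|∇h| = √(-0.001053² + 0.0008000²) = 0.001322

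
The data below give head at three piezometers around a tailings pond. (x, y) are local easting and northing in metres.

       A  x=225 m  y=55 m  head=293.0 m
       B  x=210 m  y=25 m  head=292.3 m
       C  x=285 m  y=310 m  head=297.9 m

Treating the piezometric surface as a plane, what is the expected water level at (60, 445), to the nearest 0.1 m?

296.5 m

Taking A as reference: B−A = (-15, -30, -0.7); C−A = (60, 255, +4.9).
Determinant of the coordinate differences = (-15)·255 − 60·(-30) = -2025.
∂h/∂x = [(-0.7)·255 − (+4.9)·(-30)] / -2025 = +0.01556
∂h/∂y = [(-15)·(+4.9) − 60·(-0.7)] / -2025 = +0.01556
h(60, 445) = 293.0 + (+0.01556)·(-165) + (+0.01556)·(390) = 293.0 -2.567 +6.067 = 296.500 m.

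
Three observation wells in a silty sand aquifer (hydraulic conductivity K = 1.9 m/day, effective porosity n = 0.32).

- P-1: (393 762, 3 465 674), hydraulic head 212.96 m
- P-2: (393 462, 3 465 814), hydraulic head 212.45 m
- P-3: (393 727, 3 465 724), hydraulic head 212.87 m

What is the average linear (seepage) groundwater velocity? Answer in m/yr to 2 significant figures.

3.4 m/yr

Three-point gradient (reference P-1): Δ to P-2 = (-300, 140, -0.51), Δ to P-3 = (-35, 50, -0.09).
∂h/∂x = +0.001277, ∂h/∂y = -0.0009059 (det = -10100).
|∇h| = √(0.001277² + -0.0009059²) = 0.001566
Seepage velocity v = K·i/n = 1.9 × 0.001566 / 0.32 = 0.009298 m/day = 3.396 m/yr.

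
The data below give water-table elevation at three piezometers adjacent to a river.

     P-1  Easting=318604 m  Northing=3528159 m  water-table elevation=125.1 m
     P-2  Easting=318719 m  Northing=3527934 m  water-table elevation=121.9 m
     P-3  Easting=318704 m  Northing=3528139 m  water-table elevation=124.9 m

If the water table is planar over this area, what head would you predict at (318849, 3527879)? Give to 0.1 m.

Taking P-1 as reference: P-2−P-1 = (115, -225, -3.2); P-3−P-1 = (100, -20, -0.2).
Determinant of the coordinate differences = 115·(-20) − 100·(-225) = 20200.
∂h/∂x = [(-3.2)·(-20) − (-0.2)·(-225)] / 20200 = +0.0009406
∂h/∂y = [115·(-0.2) − 100·(-3.2)] / 20200 = +0.01470
h(318849, 3527879) = 125.1 + (+0.0009406)·(245) + (+0.01470)·(-280) = 125.1 +0.230 -4.117 = 121.214 m.

121.2 m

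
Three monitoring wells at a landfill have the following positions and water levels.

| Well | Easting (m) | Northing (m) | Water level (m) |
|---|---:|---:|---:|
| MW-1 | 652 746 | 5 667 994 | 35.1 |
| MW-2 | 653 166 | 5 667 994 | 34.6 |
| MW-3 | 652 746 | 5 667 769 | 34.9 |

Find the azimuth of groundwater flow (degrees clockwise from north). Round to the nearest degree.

∂h/∂x = (34.6 − 35.1) / (653166 − 652746) = -0.001190
∂h/∂y = (34.9 − 35.1) / (5667769 − 5667994) = +0.0008889
Flow direction (−∇h) has components (+0.001190 E, -0.0008889 N).
Azimuth = atan2(E, N) = atan2(+0.001190, -0.0008889) = 126.7° ≈ 127°.

127°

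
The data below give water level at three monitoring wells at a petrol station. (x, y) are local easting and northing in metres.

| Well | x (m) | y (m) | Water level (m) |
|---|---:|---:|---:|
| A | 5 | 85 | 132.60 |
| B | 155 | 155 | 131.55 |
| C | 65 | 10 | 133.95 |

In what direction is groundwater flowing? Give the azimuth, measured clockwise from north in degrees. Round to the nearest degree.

357°

Three-point gradient (reference A): Δ to B = (150, 70, -1.05), Δ to C = (60, -75, +1.35).
∂h/∂x = +0.001019, ∂h/∂y = -0.01718 (det = -15450).
Flow direction (−∇h) has components (-0.001019 E, +0.01718 N).
Azimuth = atan2(E, N) = atan2(-0.001019, +0.01718) = 356.6° ≈ 357°.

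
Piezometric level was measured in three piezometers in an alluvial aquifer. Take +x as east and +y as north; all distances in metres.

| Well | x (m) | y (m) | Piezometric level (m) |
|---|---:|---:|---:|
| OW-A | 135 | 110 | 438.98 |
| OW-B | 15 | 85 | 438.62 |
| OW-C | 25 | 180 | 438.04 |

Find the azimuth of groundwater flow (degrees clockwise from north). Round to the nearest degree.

Differences from OW-A: to OW-B (Δx, Δy, Δh) = (-120, -25, -0.36); to OW-C = (-110, 70, -0.94).
Solve a·Δx + b·Δy = Δh: det = (-120)·70 − (-110)·(-25) = -11150.
∂h/∂x = [(-0.36)·70 − (-0.94)·(-25)] / -11150 = +0.004368
∂h/∂y = [(-120)·(-0.94) − (-110)·(-0.36)] / -11150 = -0.006565
Flow direction (−∇h) has components (-0.004368 E, +0.006565 N).
Azimuth = atan2(E, N) = atan2(-0.004368, +0.006565) = 326.4° ≈ 326°.

326°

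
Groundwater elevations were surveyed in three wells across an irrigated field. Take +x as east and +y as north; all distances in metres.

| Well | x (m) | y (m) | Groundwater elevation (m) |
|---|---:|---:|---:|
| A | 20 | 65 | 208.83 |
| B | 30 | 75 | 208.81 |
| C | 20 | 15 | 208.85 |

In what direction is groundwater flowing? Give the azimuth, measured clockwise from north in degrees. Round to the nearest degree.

076°

With h = a·x + b·y + c and A as origin, the differences give:
  10·a + 10·b = -0.02
  0·a + (-50)·b = +0.02
Eliminate b (×(-50) and ×10, subtract): -500·a = 0.800 → a = ∂h/∂x = -0.001600
Back-substitute: b = ∂h/∂y = -0.0004000.
Flow direction (−∇h) has components (+0.001600 E, +0.0004000 N).
Azimuth = atan2(E, N) = atan2(+0.001600, +0.0004000) = 76.0° ≈ 076°.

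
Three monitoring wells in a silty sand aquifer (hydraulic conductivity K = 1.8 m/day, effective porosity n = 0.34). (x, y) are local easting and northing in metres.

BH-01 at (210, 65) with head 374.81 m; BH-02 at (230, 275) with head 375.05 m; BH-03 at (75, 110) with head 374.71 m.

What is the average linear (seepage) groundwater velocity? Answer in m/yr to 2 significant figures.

2.9 m/yr

Differences from BH-01: to BH-02 (Δx, Δy, Δh) = (20, 210, +0.24); to BH-03 = (-135, 45, -0.10).
Solve a·Δx + b·Δy = Δh: det = 20·45 − (-135)·210 = 29250.
∂h/∂x = [(+0.24)·45 − (-0.10)·210] / 29250 = +0.001087
∂h/∂y = [20·(-0.10) − (-135)·(+0.24)] / 29250 = +0.001039
|∇h| = √(0.001087² + 0.001039²) = 0.001504
Seepage velocity v = K·i/n = 1.8 × 0.001504 / 0.34 = 0.007962 m/day = 2.908 m/yr.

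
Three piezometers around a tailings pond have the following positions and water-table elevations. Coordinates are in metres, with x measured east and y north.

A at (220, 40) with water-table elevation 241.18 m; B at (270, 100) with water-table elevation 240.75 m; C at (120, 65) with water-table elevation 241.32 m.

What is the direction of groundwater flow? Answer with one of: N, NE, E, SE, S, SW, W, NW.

NE

Taking A as reference: B−A = (50, 60, -0.43); C−A = (-100, 25, +0.14).
Solve a·Δx + b·Δy = Δh: det = 50·25 − (-100)·60 = 7250.
∂h/∂x = [(-0.43)·25 − (+0.14)·60] / 7250 = -0.002641
∂h/∂y = [50·(+0.14) − (-100)·(-0.43)] / 7250 = -0.004966
Flow = −∇h = (+0.002641 east, +0.004966 north), which points northeast.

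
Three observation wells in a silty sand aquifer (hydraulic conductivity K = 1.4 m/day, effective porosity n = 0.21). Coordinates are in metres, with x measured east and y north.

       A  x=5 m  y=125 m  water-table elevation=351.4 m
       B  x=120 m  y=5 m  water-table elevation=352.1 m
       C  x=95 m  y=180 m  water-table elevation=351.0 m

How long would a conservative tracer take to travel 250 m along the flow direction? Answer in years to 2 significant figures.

With h = a·x + b·y + c and A as origin, the differences give:
  115·a + (-120)·b = +0.7
  90·a + 55·b = -0.4
Eliminate b (×55 and ×(-120), subtract): 17125·a = -9.50 → a = ∂h/∂x = -0.0005547
Back-substitute: b = ∂h/∂y = -0.006365.
|∇h| = √(-0.0005547² + -0.006365²) = 0.006389
Seepage velocity v = K·i/n = 1.4 × 0.006389 / 0.21 = 0.04259 m/day.
t = 250 / 0.04259 = 5870 days = 16.1 years.

16 years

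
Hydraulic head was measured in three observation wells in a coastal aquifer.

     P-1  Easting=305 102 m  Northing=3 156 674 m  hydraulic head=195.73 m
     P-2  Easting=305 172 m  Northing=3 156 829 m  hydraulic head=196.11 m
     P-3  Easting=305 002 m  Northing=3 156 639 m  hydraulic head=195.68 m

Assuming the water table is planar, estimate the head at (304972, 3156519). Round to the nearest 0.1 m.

Differences from P-1: to P-2 (Δx, Δy, Δh) = (70, 155, +0.38); to P-3 = (-100, -35, -0.05).
Determinant of the coordinate differences = 70·(-35) − (-100)·155 = 13050.
∂h/∂x = [(+0.38)·(-35) − (-0.05)·155] / 13050 = -0.0004253
∂h/∂y = [70·(-0.05) − (-100)·(+0.38)] / 13050 = +0.002644
h(304972, 3156519) = 195.73 + (-0.0004253)·(-130) + (+0.002644)·(-155) = 195.73 +0.055 -0.410 = 195.376 m.

195.4 m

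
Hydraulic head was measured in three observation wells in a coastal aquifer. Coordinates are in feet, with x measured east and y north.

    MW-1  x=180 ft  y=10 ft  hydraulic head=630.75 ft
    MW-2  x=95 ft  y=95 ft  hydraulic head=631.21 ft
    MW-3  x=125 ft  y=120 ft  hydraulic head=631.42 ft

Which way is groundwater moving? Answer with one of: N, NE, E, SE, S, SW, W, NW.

Taking MW-1 as reference: MW-2−MW-1 = (-85, 85, +0.46); MW-3−MW-1 = (-55, 110, +0.67).
Determinant of the coordinate differences = (-85)·110 − (-55)·85 = -4675.
∂h/∂x = [(+0.46)·110 − (+0.67)·85] / -4675 = +0.001358
∂h/∂y = [(-85)·(+0.67) − (-55)·(+0.46)] / -4675 = +0.006770
Flow = −∇h = (-0.001358 east, -0.006770 north), which points south.

S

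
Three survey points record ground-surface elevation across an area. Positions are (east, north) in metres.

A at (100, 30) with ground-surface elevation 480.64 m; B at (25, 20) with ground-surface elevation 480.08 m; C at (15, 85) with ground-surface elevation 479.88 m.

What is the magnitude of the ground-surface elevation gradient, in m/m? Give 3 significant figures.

With z = a·x + b·y + c and A as origin, the differences give:
  (-75)·a + (-10)·b = -0.56
  (-85)·a + 55·b = -0.76
Eliminate b (×55 and ×(-10), subtract): -4975·a = -38.400 → a = ∂z/∂x = +0.007719
Back-substitute: b = ∂z/∂y = -0.001889.
|∇f| = √(0.007719² + -0.001889²) = 0.007947 m/m

0.00795 m/m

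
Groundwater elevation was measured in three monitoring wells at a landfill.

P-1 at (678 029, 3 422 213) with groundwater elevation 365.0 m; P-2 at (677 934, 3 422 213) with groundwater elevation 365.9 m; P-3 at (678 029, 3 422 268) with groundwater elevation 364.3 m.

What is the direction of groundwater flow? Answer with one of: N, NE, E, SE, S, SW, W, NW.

∂h/∂x = (365.9 − 365.0) / (677934 − 678029) = -0.009474
∂h/∂y = (364.3 − 365.0) / (3422268 − 3422213) = -0.01273
Flow = −∇h = (+0.009474 east, +0.01273 north), which points northeast.

NE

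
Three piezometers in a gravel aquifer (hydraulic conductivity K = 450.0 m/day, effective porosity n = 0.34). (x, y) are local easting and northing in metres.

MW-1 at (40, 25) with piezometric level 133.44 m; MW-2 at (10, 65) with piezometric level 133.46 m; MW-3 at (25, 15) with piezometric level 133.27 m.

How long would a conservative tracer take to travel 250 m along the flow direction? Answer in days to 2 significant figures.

20 days

With h = a·x + b·y + c and MW-1 as origin, the differences give:
  (-30)·a + 40·b = +0.02
  (-15)·a + (-10)·b = -0.17
Eliminate b (×(-10) and ×40, subtract): 900·a = 6.600 → a = ∂h/∂x = +0.007333
Back-substitute: b = ∂h/∂y = +0.006000.
|∇h| = √(0.007333² + 0.006000²) = 0.009475
Seepage velocity v = K·i/n = 450.0 × 0.009475 / 0.34 = 12.54 m/day.
t = 250 / 12.54 = 19.94 days.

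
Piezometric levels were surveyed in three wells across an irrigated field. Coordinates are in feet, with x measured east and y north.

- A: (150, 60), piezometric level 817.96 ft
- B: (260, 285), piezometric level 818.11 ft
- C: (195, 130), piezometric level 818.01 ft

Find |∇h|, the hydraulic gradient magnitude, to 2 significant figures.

0.00060

Differences from A: to B (Δx, Δy, Δh) = (110, 225, +0.15); to C = (45, 70, +0.05).
Solve a·Δx + b·Δy = Δh: det = 110·70 − 45·225 = -2425.
∂h/∂x = [(+0.15)·70 − (+0.05)·225] / -2425 = +0.0003093
∂h/∂y = [110·(+0.05) − 45·(+0.15)] / -2425 = +0.0005155
|∇h| = √(0.0003093² + 0.0005155²) = 0.0006012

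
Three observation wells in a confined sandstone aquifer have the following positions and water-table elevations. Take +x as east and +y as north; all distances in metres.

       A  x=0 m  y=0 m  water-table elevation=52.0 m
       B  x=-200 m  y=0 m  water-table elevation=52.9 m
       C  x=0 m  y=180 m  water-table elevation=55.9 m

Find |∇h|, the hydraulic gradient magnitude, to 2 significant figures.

0.022

∂h/∂x = (52.9 − 52.0) / (-200 − 0) = -0.004500
∂h/∂y = (55.9 − 52.0) / (180 − 0) = +0.02167
|∇h| = √(-0.004500² + 0.02167²) = 0.02213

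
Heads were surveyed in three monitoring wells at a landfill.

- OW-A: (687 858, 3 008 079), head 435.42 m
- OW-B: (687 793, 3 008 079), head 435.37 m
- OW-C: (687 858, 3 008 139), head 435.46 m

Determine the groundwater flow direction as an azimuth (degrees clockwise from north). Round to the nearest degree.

∂h/∂x = (435.37 − 435.42) / (687793 − 687858) = +0.0007692
∂h/∂y = (435.46 − 435.42) / (3008139 − 3008079) = +0.0006667
Flow direction (−∇h) has components (-0.0007692 E, -0.0006667 N).
Azimuth = atan2(E, N) = atan2(-0.0007692, -0.0006667) = 229.1° ≈ 229°.

229°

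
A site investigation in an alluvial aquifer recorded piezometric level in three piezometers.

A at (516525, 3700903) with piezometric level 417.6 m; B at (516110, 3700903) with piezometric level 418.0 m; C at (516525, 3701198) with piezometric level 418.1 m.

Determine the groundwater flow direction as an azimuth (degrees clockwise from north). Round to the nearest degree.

∂h/∂x = (418.0 − 417.6) / (516110 − 516525) = -0.0009639
∂h/∂y = (418.1 − 417.6) / (3701198 − 3700903) = +0.001695
Flow direction (−∇h) has components (+0.0009639 E, -0.001695 N).
Azimuth = atan2(E, N) = atan2(+0.0009639, -0.001695) = 150.4° ≈ 150°.

150°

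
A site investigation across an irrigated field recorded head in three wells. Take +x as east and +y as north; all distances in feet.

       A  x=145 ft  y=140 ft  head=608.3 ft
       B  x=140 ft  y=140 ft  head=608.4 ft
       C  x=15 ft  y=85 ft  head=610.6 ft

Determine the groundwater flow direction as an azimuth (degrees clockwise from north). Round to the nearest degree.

105°

Taking A as reference: B−A = (-5, 0, +0.1); C−A = (-130, -55, +2.3).
Determinant of the coordinate differences = (-5)·(-55) − (-130)·0 = 275.
∂h/∂x = [(+0.1)·(-55) − (+2.3)·0] / 275 = -0.02000
∂h/∂y = [(-5)·(+2.3) − (-130)·(+0.1)] / 275 = +0.005455
Flow direction (−∇h) has components (+0.02000 E, -0.005455 N).
Azimuth = atan2(E, N) = atan2(+0.02000, -0.005455) = 105.3° ≈ 105°.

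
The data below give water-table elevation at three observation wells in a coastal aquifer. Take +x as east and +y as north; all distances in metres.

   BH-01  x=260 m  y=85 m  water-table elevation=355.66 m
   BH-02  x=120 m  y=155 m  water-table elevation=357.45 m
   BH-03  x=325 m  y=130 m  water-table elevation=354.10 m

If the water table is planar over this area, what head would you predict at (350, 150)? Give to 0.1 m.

Taking BH-01 as reference: BH-02−BH-01 = (-140, 70, +1.79); BH-03−BH-01 = (65, 45, -1.56).
Solve a·Δx + b·Δy = Δh: det = (-140)·45 − 65·70 = -10850.
∂h/∂x = [(+1.79)·45 − (-1.56)·70] / -10850 = -0.01749
∂h/∂y = [(-140)·(-1.56) − 65·(+1.79)] / -10850 = -0.009406
h(350, 150) = 355.66 + (-0.01749)·(90) + (-0.009406)·(65) = 355.66 -1.574 -0.611 = 353.475 m.

353.5 m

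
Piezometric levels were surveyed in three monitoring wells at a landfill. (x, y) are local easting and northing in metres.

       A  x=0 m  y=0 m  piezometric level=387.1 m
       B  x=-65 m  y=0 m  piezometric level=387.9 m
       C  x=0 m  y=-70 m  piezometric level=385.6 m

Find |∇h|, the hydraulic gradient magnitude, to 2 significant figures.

∂h/∂x = (387.9 − 387.1) / (-65 − 0) = -0.01231
∂h/∂y = (385.6 − 387.1) / (-70 − 0) = +0.02143
|∇h| = √(-0.01231² + 0.02143²) = 0.02471

0.025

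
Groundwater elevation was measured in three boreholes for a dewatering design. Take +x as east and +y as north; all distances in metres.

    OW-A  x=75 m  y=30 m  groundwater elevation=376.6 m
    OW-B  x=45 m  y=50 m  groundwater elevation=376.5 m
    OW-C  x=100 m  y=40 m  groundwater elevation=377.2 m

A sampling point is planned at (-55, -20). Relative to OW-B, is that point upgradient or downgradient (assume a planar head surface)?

Differences from OW-A: to OW-B (Δx, Δy, Δh) = (-30, 20, -0.1); to OW-C = (25, 10, +0.6).
Determinant of the coordinate differences = (-30)·10 − 25·20 = -800.
∂h/∂x = [(-0.1)·10 − (+0.6)·20] / -800 = +0.01625
∂h/∂y = [(-30)·(+0.6) − 25·(-0.1)] / -800 = +0.01937
Head at (-55, -20) = 376.6 + (+0.01625)·(-130) + (+0.01937)·(-50) = 373.52 m.
That is lower than the 376.5 m at OW-B, so the point is downgradient.

downgradient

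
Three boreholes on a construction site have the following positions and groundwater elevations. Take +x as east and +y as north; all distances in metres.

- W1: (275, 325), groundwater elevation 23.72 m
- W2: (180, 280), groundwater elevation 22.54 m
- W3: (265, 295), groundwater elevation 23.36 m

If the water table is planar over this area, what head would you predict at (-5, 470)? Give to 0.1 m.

22.8 m

With h = a·x + b·y + c and W1 as origin, the differences give:
  (-95)·a + (-45)·b = -1.18
  (-10)·a + (-30)·b = -0.36
Eliminate b (×(-30) and ×(-45), subtract): 2400·a = 19.200 → a = ∂h/∂x = +0.008000
Back-substitute: b = ∂h/∂y = +0.009333.
h(-5, 470) = 23.72 + (+0.008000)·(-280) + (+0.009333)·(145) = 23.72 -2.240 +1.353 = 22.833 m.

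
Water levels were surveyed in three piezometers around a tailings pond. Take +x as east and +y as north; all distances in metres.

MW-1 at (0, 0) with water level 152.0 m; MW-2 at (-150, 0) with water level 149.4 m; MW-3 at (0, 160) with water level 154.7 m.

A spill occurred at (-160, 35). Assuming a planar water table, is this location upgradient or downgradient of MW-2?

upgradient

∂h/∂x = (149.4 − 152.0) / (-150 − 0) = +0.01733
∂h/∂y = (154.7 − 152.0) / (160 − 0) = +0.01687
Head at (-160, 35) = 152.0 + (+0.01733)·(-160) + (+0.01687)·(35) = 149.82 m.
That is higher than the 149.4 m at MW-2, so the point is upgradient.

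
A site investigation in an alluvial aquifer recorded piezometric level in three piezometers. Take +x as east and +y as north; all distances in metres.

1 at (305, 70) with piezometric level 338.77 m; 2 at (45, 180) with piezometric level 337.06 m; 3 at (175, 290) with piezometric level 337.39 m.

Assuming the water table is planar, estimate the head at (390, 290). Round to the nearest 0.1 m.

338.5 m

Three-point gradient (reference 1): Δ to 2 = (-260, 110, -1.71), Δ to 3 = (-130, 220, -1.38).
∂h/∂x = +0.005231, ∂h/∂y = -0.003182 (det = -42900).
h(390, 290) = 338.77 + (+0.005231)·(85) + (-0.003182)·(220) = 338.77 +0.445 -0.700 = 338.515 m.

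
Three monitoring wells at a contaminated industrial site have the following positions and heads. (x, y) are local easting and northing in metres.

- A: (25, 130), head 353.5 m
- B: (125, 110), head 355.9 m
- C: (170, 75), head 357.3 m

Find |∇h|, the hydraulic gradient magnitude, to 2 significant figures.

Differences from A: to B (Δx, Δy, Δh) = (100, -20, +2.4); to C = (145, -55, +3.8).
Determinant of the coordinate differences = 100·(-55) − 145·(-20) = -2600.
∂h/∂x = [(+2.4)·(-55) − (+3.8)·(-20)] / -2600 = +0.02154
∂h/∂y = [100·(+3.8) − 145·(+2.4)] / -2600 = -0.01231
|∇h| = √(0.02154² + -0.01231²) = 0.02481

0.025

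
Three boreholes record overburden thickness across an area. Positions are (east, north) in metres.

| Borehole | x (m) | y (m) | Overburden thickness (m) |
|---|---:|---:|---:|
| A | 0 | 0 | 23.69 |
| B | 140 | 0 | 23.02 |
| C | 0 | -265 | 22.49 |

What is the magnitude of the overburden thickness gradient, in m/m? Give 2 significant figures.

∂d/∂x = (23.02 − 23.69) / (140 − 0) = -0.004786
∂d/∂y = (22.49 − 23.69) / (-265 − 0) = +0.004528
|∇f| = √(-0.004786² + 0.004528²) = 0.006589 m/m

0.0066 m/m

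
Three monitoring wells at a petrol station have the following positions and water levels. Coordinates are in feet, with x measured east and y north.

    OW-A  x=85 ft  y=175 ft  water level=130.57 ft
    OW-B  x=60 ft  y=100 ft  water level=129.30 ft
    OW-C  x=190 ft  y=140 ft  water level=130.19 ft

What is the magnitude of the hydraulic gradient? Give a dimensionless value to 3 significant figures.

0.0164

Taking OW-A as reference: OW-B−OW-A = (-25, -75, -1.27); OW-C−OW-A = (105, -35, -0.38).
Solve a·Δx + b·Δy = Δh: det = (-25)·(-35) − 105·(-75) = 8750.
∂h/∂x = [(-1.27)·(-35) − (-0.38)·(-75)] / 8750 = +0.001823
∂h/∂y = [(-25)·(-0.38) − 105·(-1.27)] / 8750 = +0.01633
|∇h| = √(0.001823² + 0.01633²) = 0.01643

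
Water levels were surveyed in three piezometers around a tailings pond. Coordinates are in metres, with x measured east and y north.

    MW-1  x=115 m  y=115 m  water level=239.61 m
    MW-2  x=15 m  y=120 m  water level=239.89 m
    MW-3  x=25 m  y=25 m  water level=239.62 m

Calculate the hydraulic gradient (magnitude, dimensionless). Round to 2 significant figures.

0.0037

Three-point gradient (reference MW-1): Δ to MW-2 = (-100, 5, +0.28), Δ to MW-3 = (-90, -90, +0.01).
∂h/∂x = -0.002672, ∂h/∂y = +0.002561 (det = 9450).
|∇h| = √(-0.002672² + 0.002561²) = 0.003701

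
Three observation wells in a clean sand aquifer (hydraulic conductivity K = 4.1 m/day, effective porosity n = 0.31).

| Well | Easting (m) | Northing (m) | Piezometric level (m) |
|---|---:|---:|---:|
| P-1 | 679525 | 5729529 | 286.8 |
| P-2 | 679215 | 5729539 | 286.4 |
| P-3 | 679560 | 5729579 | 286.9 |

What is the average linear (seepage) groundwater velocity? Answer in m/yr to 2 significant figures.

8.2 m/yr

Taking P-1 as reference: P-2−P-1 = (-310, 10, -0.4); P-3−P-1 = (35, 50, +0.1).
Solve a·Δx + b·Δy = Δh: det = (-310)·50 − 35·10 = -15850.
∂h/∂x = [(-0.4)·50 − (+0.1)·10] / -15850 = +0.001325
∂h/∂y = [(-310)·(+0.1) − 35·(-0.4)] / -15850 = +0.001073
|∇h| = √(0.001325² + 0.001073²) = 0.001705
Seepage velocity v = K·i/n = 4.1 × 0.001705 / 0.31 = 0.02255 m/day = 8.236 m/yr.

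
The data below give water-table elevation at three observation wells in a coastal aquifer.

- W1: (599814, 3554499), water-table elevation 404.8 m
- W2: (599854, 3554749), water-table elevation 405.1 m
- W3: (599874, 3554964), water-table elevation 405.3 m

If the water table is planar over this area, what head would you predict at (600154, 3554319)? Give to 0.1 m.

406.1 m

Differences from W1: to W2 (Δx, Δy, Δh) = (40, 250, +0.3); to W3 = (60, 465, +0.5).
Determinant of the coordinate differences = 40·465 − 60·250 = 3600.
∂h/∂x = [(+0.3)·465 − (+0.5)·250] / 3600 = +0.004028
∂h/∂y = [40·(+0.5) − 60·(+0.3)] / 3600 = +0.0005556
h(600154, 3554319) = 404.8 + (+0.004028)·(340) + (+0.0005556)·(-180) = 404.8 +1.369 -0.100 = 406.069 m.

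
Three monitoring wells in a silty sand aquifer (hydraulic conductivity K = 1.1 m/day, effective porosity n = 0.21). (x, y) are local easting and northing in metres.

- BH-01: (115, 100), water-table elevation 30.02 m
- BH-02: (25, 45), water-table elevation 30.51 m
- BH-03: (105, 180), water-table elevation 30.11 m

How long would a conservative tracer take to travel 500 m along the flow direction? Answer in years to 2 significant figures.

46 years

With h = a·x + b·y + c and BH-01 as origin, the differences give:
  (-90)·a + (-55)·b = +0.49
  (-10)·a + 80·b = +0.09
Eliminate b (×80 and ×(-55), subtract): -7750·a = 44.150 → a = ∂h/∂x = -0.005697
Back-substitute: b = ∂h/∂y = +0.0004129.
|∇h| = √(-0.005697² + 0.0004129²) = 0.005712
Seepage velocity v = K·i/n = 1.1 × 0.005712 / 0.21 = 0.02992 m/day.
t = 500 / 0.02992 = 1.671e+04 days = 45.7 years.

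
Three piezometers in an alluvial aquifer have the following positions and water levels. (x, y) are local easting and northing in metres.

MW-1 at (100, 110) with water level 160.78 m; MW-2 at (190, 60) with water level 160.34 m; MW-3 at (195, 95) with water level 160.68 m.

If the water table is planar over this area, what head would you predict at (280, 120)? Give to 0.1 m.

161.0 m

Differences from MW-1: to MW-2 (Δx, Δy, Δh) = (90, -50, -0.44); to MW-3 = (95, -15, -0.10).
Determinant of the coordinate differences = 90·(-15) − 95·(-50) = 3400.
∂h/∂x = [(-0.44)·(-15) − (-0.10)·(-50)] / 3400 = +0.0004706
∂h/∂y = [90·(-0.10) − 95·(-0.44)] / 3400 = +0.009647
h(280, 120) = 160.78 + (+0.0004706)·(180) + (+0.009647)·(10) = 160.78 +0.085 +0.096 = 160.961 m.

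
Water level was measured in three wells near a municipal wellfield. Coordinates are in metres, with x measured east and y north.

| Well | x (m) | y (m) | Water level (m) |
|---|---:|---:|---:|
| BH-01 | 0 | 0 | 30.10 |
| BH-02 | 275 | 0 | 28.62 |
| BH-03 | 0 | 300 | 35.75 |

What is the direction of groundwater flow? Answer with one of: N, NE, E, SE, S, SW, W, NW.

∂h/∂x = (28.62 − 30.10) / (275 − 0) = -0.005382
∂h/∂y = (35.75 − 30.10) / (300 − 0) = +0.01883
Flow = −∇h = (+0.005382 east, -0.01883 north), which points south.

S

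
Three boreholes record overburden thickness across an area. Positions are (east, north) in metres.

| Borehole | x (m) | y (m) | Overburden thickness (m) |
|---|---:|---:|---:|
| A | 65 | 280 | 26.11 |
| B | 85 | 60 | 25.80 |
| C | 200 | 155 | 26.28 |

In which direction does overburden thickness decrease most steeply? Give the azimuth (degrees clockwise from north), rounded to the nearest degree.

239°

Three-point gradient (reference A): Δ to B = (20, -220, -0.31), Δ to C = (135, -125, +0.17).
∂d/∂x = +0.002800, ∂d/∂y = +0.001664 (det = 27200).
Steepest decrease is along −∇f: components (-0.002800 E, -0.001664 N).
Azimuth = atan2(-0.002800, -0.001664) = 239.3° ≈ 239°.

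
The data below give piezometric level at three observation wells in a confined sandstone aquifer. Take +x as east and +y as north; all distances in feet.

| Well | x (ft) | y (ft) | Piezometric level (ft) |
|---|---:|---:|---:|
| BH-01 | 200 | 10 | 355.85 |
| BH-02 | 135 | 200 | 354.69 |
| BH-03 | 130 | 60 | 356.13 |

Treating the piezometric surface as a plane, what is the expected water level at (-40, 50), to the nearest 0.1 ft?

Taking BH-01 as reference: BH-02−BH-01 = (-65, 190, -1.16); BH-03−BH-01 = (-70, 50, +0.28).
Determinant of the coordinate differences = (-65)·50 − (-70)·190 = 10050.
∂h/∂x = [(-1.16)·50 − (+0.28)·190] / 10050 = -0.01106
∂h/∂y = [(-65)·(+0.28) − (-70)·(-1.16)] / 10050 = -0.009891
h(-40, 50) = 355.85 + (-0.01106)·(-240) + (-0.009891)·(40) = 355.85 +2.656 -0.396 = 358.110 ft.

358.1 ft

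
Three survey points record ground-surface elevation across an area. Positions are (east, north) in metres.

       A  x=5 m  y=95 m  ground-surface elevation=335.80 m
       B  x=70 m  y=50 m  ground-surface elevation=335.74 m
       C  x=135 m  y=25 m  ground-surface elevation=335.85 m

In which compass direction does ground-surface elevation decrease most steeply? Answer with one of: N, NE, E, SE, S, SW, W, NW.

With z = a·x + b·y + c and A as origin, the differences give:
  65·a + (-45)·b = -0.06
  130·a + (-70)·b = +0.05
Eliminate b (×(-70) and ×(-45), subtract): 1300·a = 6.450 → a = ∂z/∂x = +0.004962
Back-substitute: b = ∂z/∂y = +0.008500.
Steepest decrease is along −∇f = (-0.004962 E, -0.008500 N) → southwest.

SW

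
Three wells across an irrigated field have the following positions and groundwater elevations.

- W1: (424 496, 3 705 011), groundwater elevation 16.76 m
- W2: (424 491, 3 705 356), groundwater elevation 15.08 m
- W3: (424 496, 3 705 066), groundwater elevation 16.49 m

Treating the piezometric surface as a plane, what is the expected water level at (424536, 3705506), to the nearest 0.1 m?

Three-point gradient (reference W1): Δ to W2 = (-5, 345, -1.68), Δ to W3 = (0, 55, -0.27).
∂h/∂x = -0.002727, ∂h/∂y = -0.004909 (det = -275).
h(424536, 3705506) = 16.76 + (-0.002727)·(40) + (-0.004909)·(495) = 16.76 -0.109 -2.430 = 14.221 m.

14.2 m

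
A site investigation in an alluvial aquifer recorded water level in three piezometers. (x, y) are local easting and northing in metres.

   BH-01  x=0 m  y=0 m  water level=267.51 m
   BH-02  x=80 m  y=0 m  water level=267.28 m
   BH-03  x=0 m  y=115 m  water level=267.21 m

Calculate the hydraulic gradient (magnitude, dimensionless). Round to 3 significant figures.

∂h/∂x = (267.28 − 267.51) / (80 − 0) = -0.002875
∂h/∂y = (267.21 − 267.51) / (115 − 0) = -0.002609
|∇h| = √(-0.002875² + -0.002609²) = 0.003882

0.00388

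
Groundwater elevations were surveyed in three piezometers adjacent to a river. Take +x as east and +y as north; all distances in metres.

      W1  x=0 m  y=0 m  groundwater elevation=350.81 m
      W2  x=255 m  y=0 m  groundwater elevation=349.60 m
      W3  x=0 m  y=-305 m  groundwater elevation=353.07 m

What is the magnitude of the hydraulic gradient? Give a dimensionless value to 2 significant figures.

∂h/∂x = (349.60 − 350.81) / (255 − 0) = -0.004745
∂h/∂y = (353.07 − 350.81) / (-305 − 0) = -0.007410
|∇h| = √(-0.004745² + -0.007410²) = 0.008799

0.0088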